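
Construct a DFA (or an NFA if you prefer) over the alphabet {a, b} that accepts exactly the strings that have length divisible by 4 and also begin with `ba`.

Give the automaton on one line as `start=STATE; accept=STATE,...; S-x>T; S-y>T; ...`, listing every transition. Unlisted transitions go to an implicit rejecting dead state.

start=s0; accept=s5; s0-a>s1; s0-b>s2; s1-a>s1; s1-b>s1; s2-a>s3; s2-b>s1; s3-a>s4; s3-b>s4; s4-a>s5; s4-b>s5; s5-a>s6; s5-b>s6; s6-a>s3; s6-b>s3

Handle the two conditions separately and then intersect. One (4 states) tracks the input length modulo 4; the other (4 states) tracks whether the input so far still matches the prefix `ba`. Each combined state is a pair, one component from each; accept when both components accept. After merging equivalent states the machine shrinks.
With 7 states:
        a   b  
>  s0   s1  s2 
   s1   s1  s1 
   s2   s3  s1 
   s3   s4  s4 
   s4   s5  s5 
 * s5   s6  s6 
   s6   s3  s3 
(> = start, * = accepting)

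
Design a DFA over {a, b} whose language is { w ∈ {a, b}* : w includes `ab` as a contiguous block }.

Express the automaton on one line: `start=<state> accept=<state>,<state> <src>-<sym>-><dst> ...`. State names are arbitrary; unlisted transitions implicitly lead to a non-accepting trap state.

start=s0 accept=s2 s0-a->s1 s0-b->s0 s1-a->s1 s1-b->s2 s2-a->s2 s2-b->s2

Track how much of `ab` has been matched so far: state s0 is no progress, s2 is the absorbing accept state reached once `ab` has occurred. Intermediate states record partial matches; on a mismatch, fall back to the longest reusable overlap.
A 3-state machine:
        a   b  
>  s0   s1  s0 
   s1   s1  s2 
 * s2   s2  s2 
(> = start, * = accepting)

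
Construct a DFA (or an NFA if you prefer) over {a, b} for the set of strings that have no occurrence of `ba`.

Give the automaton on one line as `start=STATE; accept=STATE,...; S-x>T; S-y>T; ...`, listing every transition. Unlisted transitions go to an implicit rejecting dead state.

Track partial matches of the forbidden pattern `ba`. State q2 is a dead state reached once `ba` has occurred; every other state accepts. q0 means no part of `ba` is currently matched.
3 states suffice.
        a   b  
>* q0   q0  q1 
 * q1   q2  q1 
   q2   q2  q2 
(> = start, * = accepting)

start=q0; accept=q0,q1; q0-a>q0; q0-b>q1; q1-a>q2; q1-b>q1; q2-a>q2; q2-b>q2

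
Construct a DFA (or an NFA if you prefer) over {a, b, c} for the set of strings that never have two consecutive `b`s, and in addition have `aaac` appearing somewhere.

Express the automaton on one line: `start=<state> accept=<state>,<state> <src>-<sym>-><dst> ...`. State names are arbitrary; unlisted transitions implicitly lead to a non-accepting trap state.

Run two small machines in parallel and take their product. The first has 3 states tracking partial matches of the forbidden pattern `bb`; the second has 5 states tracking whether and how much of `aaac` has been seen. A product state is a pair (one from each), accepting exactly when both do.
With 12 states:
          a    b    c  
>  S0     S1   S2   S0 
   S1     S3   S2   S0 
   S2     S1   S4   S0 
   S3     S5   S2   S0 
   S4     S6   S4   S4 
   S5     S5   S2   S7 
   S6     S8   S4   S4 
 * S7     S7   S9   S7 
   S8    S10   S4   S4 
 * S9     S7  S11   S7 
   S10   S10   S4  S11 
   S11   S11  S11  S11 
(> = start, * = accepting)

start=S0 accept=S7,S9 S0-a->S1 S0-b->S2 S0-c->S0 S1-a->S3 S1-b->S2 S1-c->S0 S2-a->S1 S2-b->S4 S2-c->S0 S3-a->S5 S3-b->S2 S3-c->S0 S4-a->S6 S4-b->S4 S4-c->S4 S5-a->S5 S5-b->S2 S5-c->S7 S6-a->S8 S6-b->S4 S6-c->S4 S7-a->S7 S7-b->S9 S7-c->S7 S8-a->S10 S8-b->S4 S8-c->S4 S9-a->S7 S9-b->S11 S9-c->S7 S10-a->S10 S10-b->S4 S10-c->S11 S11-a->S11 S11-b->S11 S11-c->S11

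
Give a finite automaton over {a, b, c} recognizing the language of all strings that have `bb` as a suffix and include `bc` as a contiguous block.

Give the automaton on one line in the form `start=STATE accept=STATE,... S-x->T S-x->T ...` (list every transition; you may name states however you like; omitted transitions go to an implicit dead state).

Build one automaton per condition and run them in lockstep. One (3 states) tracks how much of the suffix `bb` has currently been matched; the other (3 states) tracks whether and how much of `bc` has been seen. Each combined state is a pair, one component from each; accept when both components accept.
6 states suffice.
        a   b   c  
>  s0   s0  s1  s0 
   s1   s0  s2  s3 
   s2   s0  s2  s3 
   s3   s3  s4  s3 
   s4   s3  s5  s3 
 * s5   s3  s5  s3 
(> = start, * = accepting)

start=s0 accept=s5 s0-a->s0 s0-b->s1 s0-c->s0 s1-a->s0 s1-b->s2 s1-c->s3 s2-a->s0 s2-b->s2 s2-c->s3 s3-a->s3 s3-b->s4 s3-c->s3 s4-a->s3 s4-b->s5 s4-c->s3 s5-a->s3 s5-b->s5 s5-c->s3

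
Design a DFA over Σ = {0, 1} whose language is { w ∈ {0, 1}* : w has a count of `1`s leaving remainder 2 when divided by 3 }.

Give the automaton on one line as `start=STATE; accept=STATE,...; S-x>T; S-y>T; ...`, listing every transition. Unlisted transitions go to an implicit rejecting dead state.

Keep the running count of `1`s modulo 3: each `1` advances along the cycle A → B → C → A while other symbols loop. Accept at C.
       0  1 
>  A   A  B 
   B   B  C 
 * C   C  A 
(> = start, * = accepting)

start=A; accept=C; A-0>A; A-1>B; B-0>B; B-1>C; C-0>C; C-1>A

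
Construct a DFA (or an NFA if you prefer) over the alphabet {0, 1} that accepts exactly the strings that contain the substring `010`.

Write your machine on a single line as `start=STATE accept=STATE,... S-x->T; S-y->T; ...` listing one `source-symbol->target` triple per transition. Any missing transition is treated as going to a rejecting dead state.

start=s0; accept=s3; s0-0->s1; s0-1->s0; s1-0->s1; s1-1->s2; s2-0->s3; s2-1->s0; s3-0->s3; s3-1->s3

States s0..s2 record the length of the longest prefix of `010` that matches the current input suffix. Reaching s3 means `010` has been seen, and we stay there forever. Accept from s3.
4 states suffice.
        0   1  
>  s0   s1  s0 
   s1   s1  s2 
   s2   s3  s0 
 * s3   s3  s3 
(> = start, * = accepting)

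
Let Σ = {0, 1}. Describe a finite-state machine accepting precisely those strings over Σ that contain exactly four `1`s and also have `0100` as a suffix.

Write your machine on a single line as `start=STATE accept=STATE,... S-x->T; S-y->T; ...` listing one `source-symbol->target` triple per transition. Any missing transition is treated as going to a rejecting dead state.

Build one automaton per condition and run them in lockstep. The first has 6 states tracking the count of `1`s, saturating at 5; the second has 5 states tracking how much of the suffix `0100` has currently been matched. A product state is a pair (one from each), accepting exactly when both do. Equivalent product states are then merged.
A 9-state machine:
        0   1  
>  q0   q0  q1 
   q1   q1  q2 
   q2   q2  q3 
   q3   q4  q5 
   q4   q4  q6 
   q5   q5  q5 
   q6   q7  q5 
   q7   q8  q5 
 * q8   q5  q5 
(> = start, * = accepting)

start=q0; accept=q8; q0-0->q0; q0-1->q1; q1-0->q1; q1-1->q2; q2-0->q2; q2-1->q3; q3-0->q4; q3-1->q5; q4-0->q4; q4-1->q6; q5-0->q5; q5-1->q5; q6-0->q7; q6-1->q5; q7-0->q8; q7-1->q5; q8-0->q5; q8-1->q5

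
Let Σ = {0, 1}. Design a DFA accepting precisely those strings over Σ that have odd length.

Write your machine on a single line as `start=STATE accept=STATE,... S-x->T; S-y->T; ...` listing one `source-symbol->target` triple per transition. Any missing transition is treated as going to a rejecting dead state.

Only the length mod 2 matters, so use a 2-cycle: from any state, every input symbol moves to the next state, wrapping S1 back to S0. Mark S1 accepting.
A 2-state machine:
        0   1  
>  S0   S1  S1 
 * S1   S0  S0 
(> = start, * = accepting)

start=S0; accept=S1; S0-0->S1; S0-1->S1; S1-0->S0; S1-1->S0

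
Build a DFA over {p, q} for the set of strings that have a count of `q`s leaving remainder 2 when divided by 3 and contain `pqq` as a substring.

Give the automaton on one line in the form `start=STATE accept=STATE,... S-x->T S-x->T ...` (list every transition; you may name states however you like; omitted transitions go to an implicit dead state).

start=S0 accept=S6 S0-p->S1 S0-q->S2 S1-p->S1 S1-q->S3 S2-p->S4 S2-q->S5 S3-p->S4 S3-q->S6 S4-p->S4 S4-q->S7 S5-p->S8 S5-q->S0 S6-p->S6 S6-q->S9 S7-p->S8 S7-q->S9 S8-p->S8 S8-q->S10 S9-p->S9 S9-q->S11 S10-p->S1 S10-q->S11 S11-p->S11 S11-q->S6

Handle the two conditions separately and then intersect. One (3 states) tracks the count of `q`s modulo 3; the other (4 states) tracks whether and how much of `pqq` has been seen. Each combined state is a pair, one component from each; accept when both components accept.
With 12 states:
          p    q  
>  S0     S1   S2 
   S1     S1   S3 
   S2     S4   S5 
   S3     S4   S6 
   S4     S4   S7 
   S5     S8   S0 
 * S6     S6   S9 
   S7     S8   S9 
   S8     S8  S10 
   S9     S9  S11 
   S10    S1  S11 
   S11   S11   S6 
(> = start, * = accepting)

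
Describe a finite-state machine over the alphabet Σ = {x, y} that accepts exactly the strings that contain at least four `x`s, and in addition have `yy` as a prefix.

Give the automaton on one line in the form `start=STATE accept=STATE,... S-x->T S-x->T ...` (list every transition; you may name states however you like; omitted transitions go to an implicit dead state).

Run two small machines in parallel and take their product. The first has 6 states tracking the count of `x`s, saturating at 5; the second has 4 states tracking whether the input so far still matches the prefix `yy`. A product state is a pair (one from each), accepting exactly when both do. Equivalent product states are then merged.
An 8-state machine:
        x   y  
>  s0   s1  s2 
   s1   s1  s1 
   s2   s1  s3 
   s3   s4  s3 
   s4   s5  s4 
   s5   s6  s5 
   s6   s7  s6 
 * s7   s7  s7 
(> = start, * = accepting)

start=s0 accept=s7 s0-x->s1 s0-y->s2 s1-x->s1 s1-y->s1 s2-x->s1 s2-y->s3 s3-x->s4 s3-y->s3 s4-x->s5 s4-y->s4 s5-x->s6 s5-y->s5 s6-x->s7 s6-y->s6 s7-x->s7 s7-y->s7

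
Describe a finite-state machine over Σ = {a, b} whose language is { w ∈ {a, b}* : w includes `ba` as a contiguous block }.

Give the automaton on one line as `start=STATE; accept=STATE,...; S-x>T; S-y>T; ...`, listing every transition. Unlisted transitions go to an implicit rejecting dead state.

Track how much of `ba` has been matched so far: state S0 is no progress, S2 is the absorbing accept state reached once `ba` has occurred. Intermediate states record partial matches; on a mismatch, fall back to the longest reusable overlap.
With 3 states:
        a   b  
>  S0   S0  S1 
   S1   S2  S1 
 * S2   S2  S2 
(> = start, * = accepting)

start=S0; accept=S2; S0-a>S0; S0-b>S1; S1-a>S2; S1-b>S1; S2-a>S2; S2-b>S2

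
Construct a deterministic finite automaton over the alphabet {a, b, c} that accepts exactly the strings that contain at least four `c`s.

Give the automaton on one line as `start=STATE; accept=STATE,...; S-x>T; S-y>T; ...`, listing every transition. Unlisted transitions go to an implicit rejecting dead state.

Count `c`s, saturating at 5: states s0 through s4 mean 0 through 4 `c`s seen; s5 means more than 4. Each `c` increments (capped at s5); other symbols loop. Accept from {s4, s5}.
With 6 states:
        a   b   c  
>  s0   s0  s0  s1 
   s1   s1  s1  s2 
   s2   s2  s2  s3 
   s3   s3  s3  s4 
 * s4   s4  s4  s5 
 * s5   s5  s5  s5 
(> = start, * = accepting)

start=s0; accept=s4,s5; s0-a>s0; s0-b>s0; s0-c>s1; s1-a>s1; s1-b>s1; s1-c>s2; s2-a>s2; s2-b>s2; s2-c>s3; s3-a>s3; s3-b>s3; s3-c>s4; s4-a>s4; s4-b>s4; s4-c>s5; s5-a>s5; s5-b>s5; s5-c>s5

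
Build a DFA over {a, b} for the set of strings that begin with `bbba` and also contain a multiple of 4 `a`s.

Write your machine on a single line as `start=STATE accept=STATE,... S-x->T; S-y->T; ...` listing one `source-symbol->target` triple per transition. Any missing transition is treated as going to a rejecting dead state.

Run two small machines in parallel and take their product. The first has 6 states tracking whether the input so far still matches the prefix `bbba`; the second has 4 states tracking the count of `a`s modulo 4. A product state is a pair (one from each), accepting exactly when both do. After merging equivalent states the machine shrinks.
        a   b  
>  S0   S1  S2 
   S1   S1  S1 
   S2   S1  S3 
   S3   S1  S4 
   S4   S5  S1 
   S5   S6  S5 
   S6   S7  S6 
   S7   S8  S7 
 * S8   S5  S8 
(> = start, * = accepting)

start=S0; accept=S8; S0-a->S1; S0-b->S2; S1-a->S1; S1-b->S1; S2-a->S1; S2-b->S3; S3-a->S1; S3-b->S4; S4-a->S5; S4-b->S1; S5-a->S6; S5-b->S5; S6-a->S7; S6-b->S6; S7-a->S8; S7-b->S7; S8-a->S5; S8-b->S8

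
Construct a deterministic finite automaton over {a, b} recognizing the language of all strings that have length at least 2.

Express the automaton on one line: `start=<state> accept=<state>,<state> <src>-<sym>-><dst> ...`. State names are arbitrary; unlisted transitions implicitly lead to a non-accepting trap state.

start=q0 accept=q2,q3 q0-a->q1 q0-b->q1 q1-a->q2 q1-b->q2 q2-a->q3 q2-b->q3 q3-a->q3 q3-b->q3

Count input length up to 3: every symbol moves from q0 toward q3, which means 'more than 2' and absorbs. Accept from {q2, q3}.
4 states suffice.
        a   b  
>  q0   q1  q1 
   q1   q2  q2 
 * q2   q3  q3 
 * q3   q3  q3 
(> = start, * = accepting)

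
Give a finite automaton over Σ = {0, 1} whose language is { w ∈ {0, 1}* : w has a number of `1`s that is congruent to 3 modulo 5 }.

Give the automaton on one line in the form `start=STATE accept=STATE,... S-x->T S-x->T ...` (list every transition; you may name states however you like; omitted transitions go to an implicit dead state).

Keep the running count of `1`s modulo 5: each `1` advances along the cycle q0 → q1 → q2 → q3 → q4 → q0 while other symbols loop. Accept at q3.
With 5 states:
        0   1  
>  q0   q0  q1 
   q1   q1  q2 
   q2   q2  q3 
 * q3   q3  q4 
   q4   q4  q0 
(> = start, * = accepting)

start=q0 accept=q3 q0-0->q0 q0-1->q1 q1-0->q1 q1-1->q2 q2-0->q2 q2-1->q3 q3-0->q3 q3-1->q4 q4-0->q4 q4-1->q0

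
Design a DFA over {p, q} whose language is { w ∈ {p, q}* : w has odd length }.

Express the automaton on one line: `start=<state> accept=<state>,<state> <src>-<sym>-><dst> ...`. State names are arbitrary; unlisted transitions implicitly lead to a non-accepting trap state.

start=s0 accept=s1 s0-p->s1 s0-q->s1 s1-p->s0 s1-q->s0

Only the length mod 2 matters, so use a 2-cycle: from any state, every input symbol moves to the next state, wrapping s1 back to s0. Mark s1 accepting.
A 2-state machine:
        p   q  
>  s0   s1  s1 
 * s1   s0  s0 
(> = start, * = accepting)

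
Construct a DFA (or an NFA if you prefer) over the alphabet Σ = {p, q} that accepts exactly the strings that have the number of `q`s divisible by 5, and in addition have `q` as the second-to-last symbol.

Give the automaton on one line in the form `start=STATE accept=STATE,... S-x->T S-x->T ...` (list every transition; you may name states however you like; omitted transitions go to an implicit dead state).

Build one automaton per condition and run them in lockstep. The first has 5 states tracking the count of `q`s modulo 5; the second has 7 states tracking the last 2 symbols read. A product state is a pair (one from each), accepting exactly when both do.
       p  q 
>  A   B  C 
   B   D  E 
   C   F  G 
   D   D  E 
   E   F  G 
   F   H  I 
   G   J  K 
   H   H  I 
   I   J  K 
   J   L  M 
   K   N  O 
   L   L  M 
   M   N  O 
   N   P  Q 
   O   R  S 
   P   P  Q 
   Q   R  S 
   R   T  U 
 * S   V  W 
   T   T  U 
   U   V  W 
 * V   D  E 
   W   F  G 
(> = start, * = accepting)

start=A accept=S,V A-p->B A-q->C B-p->D B-q->E C-p->F C-q->G D-p->D D-q->E E-p->F E-q->G F-p->H F-q->I G-p->J G-q->K H-p->H H-q->I I-p->J I-q->K J-p->L J-q->M K-p->N K-q->O L-p->L L-q->M M-p->N M-q->O N-p->P N-q->Q O-p->R O-q->S P-p->P P-q->Q Q-p->R Q-q->S R-p->T R-q->U S-p->V S-q->W T-p->T T-q->U U-p->V U-q->W V-p->D V-q->E W-p->F W-q->G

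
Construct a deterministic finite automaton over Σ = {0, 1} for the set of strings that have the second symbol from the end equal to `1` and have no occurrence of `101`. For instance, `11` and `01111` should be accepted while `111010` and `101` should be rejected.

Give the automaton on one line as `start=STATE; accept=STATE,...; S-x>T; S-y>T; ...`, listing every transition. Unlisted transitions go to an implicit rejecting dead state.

Handle the two conditions separately and then intersect. One (7 states) tracks the last 2 symbols read; the other (4 states) tracks partial matches of the forbidden pattern `101`. Each combined state is a pair, one component from each; accept when both components accept. After merging equivalent states the machine shrinks.
A 5-state machine:
        0   1  
>  q0   q0  q1 
   q1   q2  q3 
 * q2   q0  q4 
 * q3   q2  q3 
   q4   q4  q4 
(> = start, * = accepting)

start=q0; accept=q2,q3; q0-0>q0; q0-1>q1; q1-0>q2; q1-1>q3; q2-0>q0; q2-1>q4; q3-0>q2; q3-1>q3; q4-0>q4; q4-1>q4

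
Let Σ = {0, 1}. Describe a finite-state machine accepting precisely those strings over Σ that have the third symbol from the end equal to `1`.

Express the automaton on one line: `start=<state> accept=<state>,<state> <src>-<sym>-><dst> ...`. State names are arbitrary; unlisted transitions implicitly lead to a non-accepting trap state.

start=S0 accept=S11,S12,S13,S14 S0-0->S1 S0-1->S2 S1-0->S3 S1-1->S4 S2-0->S5 S2-1->S6 S3-0->S7 S3-1->S8 S4-0->S9 S4-1->S10 S5-0->S11 S5-1->S12 S6-0->S13 S6-1->S14 S7-0->S7 S7-1->S8 S8-0->S9 S8-1->S10 S9-0->S11 S9-1->S12 S10-0->S13 S10-1->S14 S11-0->S7 S11-1->S8 S12-0->S9 S12-1->S10 S13-0->S11 S13-1->S12 S14-0->S13 S14-1->S14

A DFA must remember the last 3 symbols (since which symbol is third-to-last isn't known until the input ends). Use one state per possible window of the last ≤3 symbols; accept from those whose window starts with `1`.
15 states suffice.
          0    1  
>  S0     S1   S2 
   S1     S3   S4 
   S2     S5   S6 
   S3     S7   S8 
   S4     S9  S10 
   S5    S11  S12 
   S6    S13  S14 
   S7     S7   S8 
   S8     S9  S10 
   S9    S11  S12 
   S10   S13  S14 
 * S11    S7   S8 
 * S12    S9  S10 
 * S13   S11  S12 
 * S14   S13  S14 
(> = start, * = accepting)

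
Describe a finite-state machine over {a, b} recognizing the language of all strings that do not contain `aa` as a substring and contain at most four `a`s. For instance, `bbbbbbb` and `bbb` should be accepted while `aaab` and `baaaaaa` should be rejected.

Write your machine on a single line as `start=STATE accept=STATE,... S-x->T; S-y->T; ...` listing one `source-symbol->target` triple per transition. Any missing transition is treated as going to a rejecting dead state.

Handle the two conditions separately and then intersect. The first has 3 states tracking partial matches of the forbidden pattern `aa`; the second has 6 states tracking the count of `a`s, saturating at 5. A product state is a pair (one from each), accepting exactly when both do. Minimizing collapses redundant product states.
        a   b  
>* q0   q1  q0 
 * q1   q2  q3 
   q2   q2  q2 
 * q3   q4  q3 
 * q4   q2  q5 
 * q5   q6  q5 
 * q6   q2  q7 
 * q7   q8  q7 
 * q8   q2  q8 
(> = start, * = accepting)

start=q0; accept=q0,q1,q3,q4,q5,q6,q7,q8; q0-a->q1; q0-b->q0; q1-a->q2; q1-b->q3; q2-a->q2; q2-b->q2; q3-a->q4; q3-b->q3; q4-a->q2; q4-b->q5; q5-a->q6; q5-b->q5; q6-a->q2; q6-b->q7; q7-a->q8; q7-b->q7; q8-a->q2; q8-b->q8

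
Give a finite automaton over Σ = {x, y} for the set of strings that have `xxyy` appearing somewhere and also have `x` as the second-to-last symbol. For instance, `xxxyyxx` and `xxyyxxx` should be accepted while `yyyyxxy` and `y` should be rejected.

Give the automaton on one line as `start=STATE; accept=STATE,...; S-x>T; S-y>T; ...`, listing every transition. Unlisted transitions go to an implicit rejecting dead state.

start=S0; accept=S6,S7; S0-x>S1; S0-y>S0; S1-x>S2; S1-y>S0; S2-x>S2; S2-y>S3; S3-x>S1; S3-y>S4; S4-x>S5; S4-y>S4; S5-x>S6; S5-y>S7; S6-x>S6; S6-y>S7; S7-x>S5; S7-y>S4

Build one automaton per condition and run them in lockstep. One (5 states) tracks whether and how much of `xxyy` has been seen; the other (7 states) tracks the last 2 symbols read. Each combined state is a pair, one component from each; accept when both components accept. Equivalent product states are then merged.
        x   y  
>  S0   S1  S0 
   S1   S2  S0 
   S2   S2  S3 
   S3   S1  S4 
   S4   S5  S4 
   S5   S6  S7 
 * S6   S6  S7 
 * S7   S5  S4 
(> = start, * = accepting)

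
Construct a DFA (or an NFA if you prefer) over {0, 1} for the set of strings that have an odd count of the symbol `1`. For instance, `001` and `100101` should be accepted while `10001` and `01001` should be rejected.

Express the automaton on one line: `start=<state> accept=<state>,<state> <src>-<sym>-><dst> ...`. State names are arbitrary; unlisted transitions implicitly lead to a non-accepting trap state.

The only thing that matters is how many `1`s have appeared, reduced mod 2. Use one state per residue: q0 for 0, …, q1 for 1. Reading `1` moves to the next residue; anything else stays put. q1 is accepting.
2 states suffice.
        0   1  
>  q0   q0  q1 
 * q1   q1  q0 
(> = start, * = accepting)

start=q0 accept=q1 q0-0->q0 q0-1->q1 q1-0->q1 q1-1->q0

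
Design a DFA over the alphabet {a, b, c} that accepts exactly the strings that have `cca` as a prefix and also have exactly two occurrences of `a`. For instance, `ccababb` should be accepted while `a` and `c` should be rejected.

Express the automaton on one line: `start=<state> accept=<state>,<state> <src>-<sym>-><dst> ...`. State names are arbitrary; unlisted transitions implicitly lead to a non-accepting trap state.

Run two small machines in parallel and take their product. One (5 states) tracks whether the input so far still matches the prefix `cca`; the other (4 states) tracks the count of `a`s, saturating at 3. Each combined state is a pair, one component from each; accept when both components accept.
With 10 states:
        a   b   c  
>  s0   s1  s2  s3 
   s1   s4  s1  s1 
   s2   s1  s2  s2 
   s3   s1  s2  s5 
   s4   s6  s4  s4 
   s5   s7  s2  s2 
   s6   s6  s6  s6 
   s7   s8  s7  s7 
 * s8   s9  s8  s8 
   s9   s9  s9  s9 
(> = start, * = accepting)

start=s0 accept=s8 s0-a->s1 s0-b->s2 s0-c->s3 s1-a->s4 s1-b->s1 s1-c->s1 s2-a->s1 s2-b->s2 s2-c->s2 s3-a->s1 s3-b->s2 s3-c->s5 s4-a->s6 s4-b->s4 s4-c->s4 s5-a->s7 s5-b->s2 s5-c->s2 s6-a->s6 s6-b->s6 s6-c->s6 s7-a->s8 s7-b->s7 s7-c->s7 s8-a->s9 s8-b->s8 s8-c->s8 s9-a->s9 s9-b->s9 s9-c->s9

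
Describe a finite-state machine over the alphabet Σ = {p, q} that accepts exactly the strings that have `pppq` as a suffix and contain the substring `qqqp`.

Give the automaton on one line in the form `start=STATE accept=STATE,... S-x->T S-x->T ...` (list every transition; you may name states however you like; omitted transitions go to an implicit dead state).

start=s0 accept=s12 s0-p->s1 s0-q->s2 s1-p->s3 s1-q->s2 s2-p->s1 s2-q->s4 s3-p->s5 s3-q->s2 s4-p->s1 s4-q->s6 s5-p->s5 s5-q->s7 s6-p->s8 s6-q->s6 s7-p->s1 s7-q->s4 s8-p->s9 s8-q->s10 s9-p->s11 s9-q->s10 s10-p->s8 s10-q->s10 s11-p->s11 s11-q->s12 s12-p->s8 s12-q->s10

Handle the two conditions separately and then intersect. The first has 5 states tracking how much of the suffix `pppq` has currently been matched; the second has 5 states tracking whether and how much of `qqqp` has been seen. A product state is a pair (one from each), accepting exactly when both do.
With 13 states:
          p    q  
>  s0     s1   s2 
   s1     s3   s2 
   s2     s1   s4 
   s3     s5   s2 
   s4     s1   s6 
   s5     s5   s7 
   s6     s8   s6 
   s7     s1   s4 
   s8     s9  s10 
   s9    s11  s10 
   s10    s8  s10 
   s11   s11  s12 
 * s12    s8  s10 
(> = start, * = accepting)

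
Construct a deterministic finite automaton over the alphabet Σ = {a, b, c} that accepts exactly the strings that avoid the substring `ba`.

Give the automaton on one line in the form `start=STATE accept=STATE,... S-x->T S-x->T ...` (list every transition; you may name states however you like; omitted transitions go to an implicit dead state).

start=S0 accept=S0,S1 S0-a->S0 S0-b->S1 S0-c->S0 S1-a->S2 S1-b->S1 S1-c->S0 S2-a->S2 S2-b->S2 S2-c->S2

Track partial matches of the forbidden pattern `ba`. State S2 is a dead state reached once `ba` has occurred; every other state accepts. S0 means no part of `ba` is currently matched.
        a   b   c  
>* S0   S0  S1  S0 
 * S1   S2  S1  S0 
   S2   S2  S2  S2 
(> = start, * = accepting)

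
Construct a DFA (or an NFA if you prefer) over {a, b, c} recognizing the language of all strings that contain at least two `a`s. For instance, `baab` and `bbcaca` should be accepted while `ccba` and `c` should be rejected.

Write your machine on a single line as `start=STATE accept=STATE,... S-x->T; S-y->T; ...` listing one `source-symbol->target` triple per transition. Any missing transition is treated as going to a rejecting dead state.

Count `a`s, saturating at 3: states q0 through q2 mean 0 through 2 `a`s seen; q3 means more than 2. Each `a` increments (capped at q3); other symbols loop. Accept from {q2, q3}.
4 states suffice.
        a   b   c  
>  q0   q1  q0  q0 
   q1   q2  q1  q1 
 * q2   q3  q2  q2 
 * q3   q3  q3  q3 
(> = start, * = accepting)

start=q0; accept=q2,q3; q0-a->q1; q0-b->q0; q0-c->q0; q1-a->q2; q1-b->q1; q1-c->q1; q2-a->q3; q2-b->q2; q2-c->q2; q3-a->q3; q3-b->q3; q3-c->q3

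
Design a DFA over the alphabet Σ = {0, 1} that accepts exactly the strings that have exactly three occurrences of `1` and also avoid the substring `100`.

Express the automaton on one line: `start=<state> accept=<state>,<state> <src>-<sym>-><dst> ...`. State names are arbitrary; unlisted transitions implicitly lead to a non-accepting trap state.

start=s0 accept=s6,s8 s0-0->s0 s0-1->s1 s1-0->s2 s1-1->s3 s2-0->s4 s2-1->s3 s3-0->s5 s3-1->s6 s4-0->s4 s4-1->s7 s5-0->s7 s5-1->s6 s6-0->s8 s6-1->s9 s7-0->s7 s7-1->s10 s8-0->s10 s8-1->s9 s9-0->s11 s9-1->s9 s10-0->s10 s10-1->s12 s11-0->s12 s11-1->s9 s12-0->s12 s12-1->s12

Run two small machines in parallel and take their product. The first has 5 states tracking the count of `1`s, saturating at 4; the second has 4 states tracking partial matches of the forbidden pattern `100`. A product state is a pair (one from each), accepting exactly when both do.
          0    1  
>  s0     s0   s1 
   s1     s2   s3 
   s2     s4   s3 
   s3     s5   s6 
   s4     s4   s7 
   s5     s7   s6 
 * s6     s8   s9 
   s7     s7  s10 
 * s8    s10   s9 
   s9    s11   s9 
   s10   s10  s12 
   s11   s12   s9 
   s12   s12  s12 
(> = start, * = accepting)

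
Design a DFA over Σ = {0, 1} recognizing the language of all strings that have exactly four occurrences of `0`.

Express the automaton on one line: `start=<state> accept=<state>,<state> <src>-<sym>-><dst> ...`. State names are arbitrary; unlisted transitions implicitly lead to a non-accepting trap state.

Only the number of `0`s matters, and only up to 5. Make a chain q0 → q1 → q2 → q3 → q4 → q5 advanced by each `0` (with q5 absorbing); every other symbol self-loops. The accepting set is {q4}.
        0   1  
>  q0   q1  q0 
   q1   q2  q1 
   q2   q3  q2 
   q3   q4  q3 
 * q4   q5  q4 
   q5   q5  q5 
(> = start, * = accepting)

start=q0 accept=q4 q0-0->q1 q0-1->q0 q1-0->q2 q1-1->q1 q2-0->q3 q2-1->q2 q3-0->q4 q3-1->q3 q4-0->q5 q4-1->q4 q5-0->q5 q5-1->q5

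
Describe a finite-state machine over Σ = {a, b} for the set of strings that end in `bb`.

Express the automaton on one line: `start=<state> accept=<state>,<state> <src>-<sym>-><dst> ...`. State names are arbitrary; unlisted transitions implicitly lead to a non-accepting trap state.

Let each state record the length of the longest suffix of the input read so far that is also a prefix of `bb`. q1 means the last symbol is `b`; q2 means the last 2 symbols are `bb`. Accept only at q2, where the string currently ends in `bb`.
3 states suffice.
        a   b  
>  q0   q0  q1 
   q1   q0  q2 
 * q2   q0  q2 
(> = start, * = accepting)

start=q0 accept=q2 q0-a->q0 q0-b->q1 q1-a->q0 q1-b->q2 q2-a->q0 q2-b->q2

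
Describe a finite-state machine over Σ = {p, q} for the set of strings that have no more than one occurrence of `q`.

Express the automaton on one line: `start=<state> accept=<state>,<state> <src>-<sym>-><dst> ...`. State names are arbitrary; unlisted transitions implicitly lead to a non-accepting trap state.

start=S0 accept=S0,S1 S0-p->S0 S0-q->S1 S1-p->S1 S1-q->S2 S2-p->S2 S2-q->S2

Count `q`s, saturating at 2: state S0 means no `q` yet, S1 means one `q` seen, S2 means more than one. Each `q` increments (capped at S2); other symbols loop. Accept from {S0, S1}.
        p   q  
>* S0   S0  S1 
 * S1   S1  S2 
   S2   S2  S2 
(> = start, * = accepting)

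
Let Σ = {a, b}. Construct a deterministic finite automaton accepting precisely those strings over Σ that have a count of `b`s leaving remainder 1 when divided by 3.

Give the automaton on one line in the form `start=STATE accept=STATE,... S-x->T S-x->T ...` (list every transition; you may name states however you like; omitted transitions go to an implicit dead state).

start=S0 accept=S1 S0-a->S0 S0-b->S1 S1-a->S1 S1-b->S2 S2-a->S2 S2-b->S0

Keep the running count of `b`s modulo 3: each `b` advances along the cycle S0 → S1 → S2 → S0 while other symbols loop. Accept at S1.
3 states suffice.
        a   b  
>  S0   S0  S1 
 * S1   S1  S2 
   S2   S2  S0 
(> = start, * = accepting)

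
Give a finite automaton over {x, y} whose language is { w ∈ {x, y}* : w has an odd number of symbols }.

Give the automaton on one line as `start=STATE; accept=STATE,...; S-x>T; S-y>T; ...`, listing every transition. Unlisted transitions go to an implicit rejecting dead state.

start=A; accept=B; A-x>B; A-y>B; B-x>A; B-y>A

Only the length mod 2 matters, so use a 2-cycle: from any state, every input symbol moves to the next state, wrapping B back to A. Mark B accepting.
2 states suffice.
       x  y 
>  A   B  B 
 * B   A  A 
(> = start, * = accepting)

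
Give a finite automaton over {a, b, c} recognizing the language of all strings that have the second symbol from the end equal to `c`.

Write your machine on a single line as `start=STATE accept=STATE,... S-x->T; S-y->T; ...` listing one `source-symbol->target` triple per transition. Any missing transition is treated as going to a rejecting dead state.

Because acceptance depends on a position counted from the end, the machine has to buffer the most recent 2 symbols. Make each state the string of the last up-to-2 symbols read; on input `x` shift the window left and append `x`. Accept when the buffered window has length 2 and begins with `c`.
          a    b    c  
>  q0     q1   q2   q3 
   q1     q4   q5   q6 
   q2     q7   q8   q9 
   q3    q10  q11  q12 
   q4     q4   q5   q6 
   q5     q7   q8   q9 
   q6    q10  q11  q12 
   q7     q4   q5   q6 
   q8     q7   q8   q9 
   q9    q10  q11  q12 
 * q10    q4   q5   q6 
 * q11    q7   q8   q9 
 * q12   q10  q11  q12 
(> = start, * = accepting)

start=q0; accept=q10,q11,q12; q0-a->q1; q0-b->q2; q0-c->q3; q1-a->q4; q1-b->q5; q1-c->q6; q2-a->q7; q2-b->q8; q2-c->q9; q3-a->q10; q3-b->q11; q3-c->q12; q4-a->q4; q4-b->q5; q4-c->q6; q5-a->q7; q5-b->q8; q5-c->q9; q6-a->q10; q6-b->q11; q6-c->q12; q7-a->q4; q7-b->q5; q7-c->q6; q8-a->q7; q8-b->q8; q8-c->q9; q9-a->q10; q9-b->q11; q9-c->q12; q10-a->q4; q10-b->q5; q10-c->q6; q11-a->q7; q11-b->q8; q11-c->q9; q12-a->q10; q12-b->q11; q12-c->q12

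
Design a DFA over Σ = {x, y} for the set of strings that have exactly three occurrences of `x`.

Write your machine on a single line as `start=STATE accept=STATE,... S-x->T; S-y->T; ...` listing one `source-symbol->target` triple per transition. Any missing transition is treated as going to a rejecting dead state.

start=q0; accept=q3; q0-x->q1; q0-y->q0; q1-x->q2; q1-y->q1; q2-x->q3; q2-y->q2; q3-x->q4; q3-y->q3; q4-x->q4; q4-y->q4

Only the number of `x`s matters, and only up to 4. Make a chain q0 → q1 → q2 → q3 → q4 advanced by each `x` (with q4 absorbing); every other symbol self-loops. The accepting set is {q3}.
        x   y  
>  q0   q1  q0 
   q1   q2  q1 
   q2   q3  q2 
 * q3   q4  q3 
   q4   q4  q4 
(> = start, * = accepting)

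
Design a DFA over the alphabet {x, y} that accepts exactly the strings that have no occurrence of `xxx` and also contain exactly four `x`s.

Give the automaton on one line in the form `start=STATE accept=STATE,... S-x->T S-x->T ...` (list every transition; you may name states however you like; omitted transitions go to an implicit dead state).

Run two small machines in parallel and take their product. One (4 states) tracks partial matches of the forbidden pattern `xxx`; the other (6 states) tracks the count of `x`s, saturating at 5. Each combined state is a pair, one component from each; accept when both components accept. Minimizing collapses redundant product states.
A 10-state machine:
        x   y  
>  q0   q1  q0 
   q1   q2  q3 
   q2   q4  q5 
   q3   q6  q3 
   q4   q4  q4 
   q5   q7  q5 
   q6   q8  q5 
   q7   q9  q7 
   q8   q4  q7 
 * q9   q4  q9 
(> = start, * = accepting)

start=q0 accept=q9 q0-x->q1 q0-y->q0 q1-x->q2 q1-y->q3 q2-x->q4 q2-y->q5 q3-x->q6 q3-y->q3 q4-x->q4 q4-y->q4 q5-x->q7 q5-y->q5 q6-x->q8 q6-y->q5 q7-x->q9 q7-y->q7 q8-x->q4 q8-y->q7 q9-x->q4 q9-y->q9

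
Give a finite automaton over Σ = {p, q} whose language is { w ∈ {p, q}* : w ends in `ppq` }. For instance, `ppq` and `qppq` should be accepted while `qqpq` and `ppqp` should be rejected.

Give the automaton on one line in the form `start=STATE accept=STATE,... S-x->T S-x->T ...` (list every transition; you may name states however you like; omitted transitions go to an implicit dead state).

start=A accept=D A-p->B A-q->A B-p->C B-q->A C-p->C C-q->D D-p->B D-q->A

Remember how much of `ppq` the current input suffix matches. State A means no match yet; B means the last symbol is `p`; C means the last 2 symbols are `pp`; D means the last 3 symbols are `ppq`. Only D accepts. On a mismatch, fall back to the longest proper suffix that is still a prefix of `ppq`.
       p  q 
>  A   B  A 
   B   C  A 
   C   C  D 
 * D   B  A 
(> = start, * = accepting)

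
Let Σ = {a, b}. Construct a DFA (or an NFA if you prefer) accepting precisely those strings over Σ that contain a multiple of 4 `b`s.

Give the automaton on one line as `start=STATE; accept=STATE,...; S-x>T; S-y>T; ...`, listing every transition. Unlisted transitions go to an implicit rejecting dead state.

start=s0; accept=s0; s0-a>s0; s0-b>s1; s1-a>s1; s1-b>s2; s2-a>s2; s2-b>s3; s3-a>s3; s3-b>s0

Keep the running count of `b`s modulo 4: each `b` advances along the cycle s0 → s1 → s2 → s3 → s0 while other symbols loop. Accept at s0.
With 4 states:
        a   b  
>* s0   s0  s1 
   s1   s1  s2 
   s2   s2  s3 
   s3   s3  s0 
(> = start, * = accepting)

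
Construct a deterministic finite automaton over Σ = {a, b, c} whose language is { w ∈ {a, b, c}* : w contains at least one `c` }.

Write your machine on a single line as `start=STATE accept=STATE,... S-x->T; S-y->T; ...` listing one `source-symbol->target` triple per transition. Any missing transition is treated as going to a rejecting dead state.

Only the number of `c`s matters, and only up to 2. Make a chain q0 → q1 → q2 advanced by each `c` (with q2 absorbing); every other symbol self-loops. The accepting set is {q1, q2}.
A 3-state machine:
        a   b   c  
>  q0   q0  q0  q1 
 * q1   q1  q1  q2 
 * q2   q2  q2  q2 
(> = start, * = accepting)

start=q0; accept=q1,q2; q0-a->q0; q0-b->q0; q0-c->q1; q1-a->q1; q1-b->q1; q1-c->q2; q2-a->q2; q2-b->q2; q2-c->q2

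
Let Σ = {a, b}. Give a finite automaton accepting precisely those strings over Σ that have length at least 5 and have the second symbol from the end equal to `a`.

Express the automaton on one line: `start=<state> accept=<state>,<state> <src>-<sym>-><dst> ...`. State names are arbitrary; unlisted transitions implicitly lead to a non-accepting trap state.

Handle the two conditions separately and then intersect. The first has 7 states tracking the input length, saturating at 6; the second has 7 states tracking the last 2 symbols read. A product state is a pair (one from each), accepting exactly when both do. Equivalent product states are then merged.
With 7 states:
        a   b  
>  q0   q1  q1 
   q1   q2  q2 
   q2   q3  q3 
   q3   q4  q3 
   q4   q5  q6 
 * q5   q5  q6 
 * q6   q4  q3 
(> = start, * = accepting)

start=q0 accept=q5,q6 q0-a->q1 q0-b->q1 q1-a->q2 q1-b->q2 q2-a->q3 q2-b->q3 q3-a->q4 q3-b->q3 q4-a->q5 q4-b->q6 q5-a->q5 q5-b->q6 q6-a->q4 q6-b->q3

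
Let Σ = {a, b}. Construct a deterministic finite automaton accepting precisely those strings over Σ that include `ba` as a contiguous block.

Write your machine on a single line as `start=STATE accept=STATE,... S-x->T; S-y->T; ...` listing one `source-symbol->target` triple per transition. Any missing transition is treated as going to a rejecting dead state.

start=q0; accept=q2; q0-a->q0; q0-b->q1; q1-a->q2; q1-b->q1; q2-a->q2; q2-b->q2

States q0..q1 record the length of the longest prefix of `ba` that matches the current input suffix. Reaching q2 means `ba` has been seen, and we stay there forever. Accept from q2.
        a   b  
>  q0   q0  q1 
   q1   q2  q1 
 * q2   q2  q2 
(> = start, * = accepting)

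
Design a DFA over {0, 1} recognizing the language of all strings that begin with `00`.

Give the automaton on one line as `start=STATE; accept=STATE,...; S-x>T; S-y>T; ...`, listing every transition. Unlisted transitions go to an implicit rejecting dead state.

start=s0; accept=s2; s0-0>s1; s0-1>s3; s1-0>s2; s1-1>s3; s2-0>s2; s2-1>s2; s3-0>s3; s3-1>s3

Walk along `00` while the input agrees: from s0 take `0` to s1, and so on. Any deviation drops to the rejecting sink s3. Once s2 is reached the prefix is confirmed and every continuation is accepted.
        0   1  
>  s0   s1  s3 
   s1   s2  s3 
 * s2   s2  s2 
   s3   s3  s3 
(> = start, * = accepting)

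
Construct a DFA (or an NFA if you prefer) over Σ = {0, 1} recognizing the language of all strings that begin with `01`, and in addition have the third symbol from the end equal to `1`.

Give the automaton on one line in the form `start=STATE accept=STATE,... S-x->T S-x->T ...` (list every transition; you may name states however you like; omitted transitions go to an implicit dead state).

Build one automaton per condition and run them in lockstep. The first has 4 states tracking whether the input so far still matches the prefix `01`; the second has 15 states tracking the last 3 symbols read. A product state is a pair (one from each), accepting exactly when both do.
          0    1  
>  q0     q1   q2 
   q1     q3   q4 
   q2     q5   q6 
   q3     q7   q8 
   q4     q9  q10 
   q5    q11  q12 
   q6    q13  q14 
   q7     q7   q8 
   q8    q15  q16 
   q9    q17  q18 
   q10   q19  q20 
   q11    q7   q8 
   q12   q15  q16 
   q13   q11  q12 
   q14   q13  q14 
   q15   q11  q12 
   q16   q13  q14 
 * q17   q21  q22 
 * q18    q9  q10 
 * q19   q17  q18 
 * q20   q19  q20 
   q21   q21  q22 
   q22    q9  q10 
(> = start, * = accepting)

start=q0 accept=q17,q18,q19,q20 q0-0->q1 q0-1->q2 q1-0->q3 q1-1->q4 q2-0->q5 q2-1->q6 q3-0->q7 q3-1->q8 q4-0->q9 q4-1->q10 q5-0->q11 q5-1->q12 q6-0->q13 q6-1->q14 q7-0->q7 q7-1->q8 q8-0->q15 q8-1->q16 q9-0->q17 q9-1->q18 q10-0->q19 q10-1->q20 q11-0->q7 q11-1->q8 q12-0->q15 q12-1->q16 q13-0->q11 q13-1->q12 q14-0->q13 q14-1->q14 q15-0->q11 q15-1->q12 q16-0->q13 q16-1->q14 q17-0->q21 q17-1->q22 q18-0->q9 q18-1->q10 q19-0->q17 q19-1->q18 q20-0->q19 q20-1->q20 q21-0->q21 q21-1->q22 q22-0->q9 q22-1->q10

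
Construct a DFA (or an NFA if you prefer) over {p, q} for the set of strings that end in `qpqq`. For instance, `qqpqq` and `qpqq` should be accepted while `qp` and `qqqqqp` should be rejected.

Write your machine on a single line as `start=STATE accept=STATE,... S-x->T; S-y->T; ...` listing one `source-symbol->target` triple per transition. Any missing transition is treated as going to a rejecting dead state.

Let each state record the length of the longest suffix of the input read so far that is also a prefix of `qpqq`. S1 means the last symbol is `q`; S2 means the last 2 symbols are `qp`; S3 means the last 3 symbols are `qpq`; S4 means the last 4 symbols are `qpqq`. Accept only at S4, where the string currently ends in `qpqq`.
        p   q  
>  S0   S0  S1 
   S1   S2  S1 
   S2   S0  S3 
   S3   S2  S4 
 * S4   S2  S1 
(> = start, * = accepting)

start=S0; accept=S4; S0-p->S0; S0-q->S1; S1-p->S2; S1-q->S1; S2-p->S0; S2-q->S3; S3-p->S2; S3-q->S4; S4-p->S2; S4-q->S1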